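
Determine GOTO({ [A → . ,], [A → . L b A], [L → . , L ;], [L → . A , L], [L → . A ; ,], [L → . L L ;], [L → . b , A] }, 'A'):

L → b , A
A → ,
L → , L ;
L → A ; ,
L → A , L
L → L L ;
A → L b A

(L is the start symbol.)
{ [L → A . , L], [L → A . ; ,] }

GOTO(I, 'A') = CLOSURE({ [A → αX.β] : [A → α.Xβ] ∈ I, X = 'A' })

Items with dot before 'A', with the dot advanced:
  [L → . A , L] → [L → A . , L]
  [L → . A ; ,] → [L → A . ; ,]
Closure adds nothing (no advanced item has the dot before a non-terminal).

GOTO = { [L → A . , L], [L → A . ; ,] }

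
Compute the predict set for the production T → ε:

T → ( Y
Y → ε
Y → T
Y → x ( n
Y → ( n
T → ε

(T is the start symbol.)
{ $ }

PREDICT(T → ε) = (FIRST(RHS) \ {ε}) ∪ (FOLLOW(T) if ε ∈ FIRST(RHS), i.e. RHS ⇒* ε)
The right-hand side is ε (FIRST(ε) = { ε }), so the predict set is FOLLOW(T) = { $ }
PREDICT(T → ε) = { $ }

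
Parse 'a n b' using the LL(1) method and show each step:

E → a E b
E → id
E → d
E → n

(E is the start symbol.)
LL(1) parsing maintains a stack (initially the start symbol over $) and the input. At each step: if the stack top is a terminal, match it against the current input token; if it is a non-terminal N, replace it with the RHS of M[N, lookahead] (the unique production whose predict set contains the lookahead).

Stack is shown with the top on the left.

Stack    Input    Action
------------------------
E $      a n b $  output E → a E b
a E b $  a n b $  match 'a'
E b $    n b $    output E → n
n b $    n b $    match 'n'
b $      b $      match 'b'
$        $        accept

The string is accepted.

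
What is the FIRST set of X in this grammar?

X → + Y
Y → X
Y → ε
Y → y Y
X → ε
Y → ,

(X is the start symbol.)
{ '+', ε }

To compute FIRST(X), examine every production with X on the left-hand side, reading each right-hand side left to right until a non-nullable symbol is reached.

From X → + Y:
  - '+' is a terminal: add '+' and stop
From X → ε:
  - ε-production, so ε ∈ FIRST(X)

Collecting: FIRST(X) = { '+', ε }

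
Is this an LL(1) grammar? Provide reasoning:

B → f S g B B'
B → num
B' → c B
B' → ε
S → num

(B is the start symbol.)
No. Predict set conflict for B': { 'c' }

Relevant sets:
  FOLLOW(B') = { $, 'c' }

For B:
  PREDICT(B → f S g B B') = { 'f' }
  PREDICT(B → num) = { 'num' }
For B':
  PREDICT(B' → c B) = { 'c' }
  PREDICT(B' → ε) = { $, 'c' }
S has a single production, so nothing to check there.

Conflict found: Predict set conflict for B': { 'c' }
The grammar is NOT LL(1).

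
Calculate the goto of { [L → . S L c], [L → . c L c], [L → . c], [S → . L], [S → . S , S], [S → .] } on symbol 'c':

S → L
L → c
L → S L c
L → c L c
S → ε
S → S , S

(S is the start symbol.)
{ [L → . S L c], [L → . c L c], [L → . c], [L → c . L c], [L → c .], [S → . L], [S → . S , S], [S → .] }

GOTO(I, 'c') = CLOSURE({ [A → αX.β] : [A → α.Xβ] ∈ I, X = 'c' })

Items with dot before 'c', with the dot advanced:
  [L → . c] → [L → c .]
  [L → . c L c] → [L → c . L c]
Closure of the advanced items:
  [L → c . L c] has the dot before L: add [L → . c], [L → . S L c], [L → . c L c]
  [L → . S L c] has the dot before S: add [S → . L], [S → .], [S → . S , S]

GOTO = { [L → . S L c], [L → . c L c], [L → . c], [L → c . L c], [L → c .], [S → . L], [S → . S , S], [S → .] }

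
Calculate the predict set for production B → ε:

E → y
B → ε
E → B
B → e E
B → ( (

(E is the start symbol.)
{ $ }

PREDICT(B → ε) = (FIRST(RHS) \ {ε}) ∪ (FOLLOW(B) if ε ∈ FIRST(RHS), i.e. RHS ⇒* ε)
The right-hand side is ε (FIRST(ε) = { ε }), so the predict set is FOLLOW(B) = { $ }
PREDICT(B → ε) = { $ }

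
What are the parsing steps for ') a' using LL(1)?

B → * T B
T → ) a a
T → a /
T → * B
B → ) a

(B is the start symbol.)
LL(1) parsing maintains a stack (initially the start symbol over $) and the input. At each step: if the stack top is a terminal, match it against the current input token; if it is a non-terminal N, replace it with the RHS of M[N, lookahead] (the unique production whose predict set contains the lookahead).

Stack is shown with the top on the left.

Stack  Input  Action
--------------------
B $    ) a $  output B → ) a
) a $  ) a $  match ')'
a $    a $    match 'a'
$      $      accept

The string is accepted.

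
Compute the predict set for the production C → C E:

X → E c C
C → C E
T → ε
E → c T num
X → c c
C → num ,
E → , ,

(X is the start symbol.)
{ 'num' }

PREDICT(C → C E) = (FIRST(RHS) \ {ε}) ∪ (FOLLOW(C) if ε ∈ FIRST(RHS), i.e. RHS ⇒* ε)
FIRST(C) = { 'num' }
FIRST(C E) = { 'num' }
ε ∉ FIRST(C E), so FOLLOW(C) is not added.
PREDICT(C → C E) = { 'num' }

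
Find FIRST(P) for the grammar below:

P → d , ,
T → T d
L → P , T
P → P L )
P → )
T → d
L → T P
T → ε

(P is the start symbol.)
{ ')', 'd' }

To compute FIRST(P), examine every production with P on the left-hand side, reading each right-hand side left to right until a non-nullable symbol is reached.

From P → d , ,:
  - d is a terminal: add 'd' and stop
From P → P L ):
  - P is the symbol being defined: contributes nothing new
    P is not nullable, so stop
From P → ):
  - ')' is a terminal: add ')' and stop

Collecting: FIRST(P) = { ')', 'd' }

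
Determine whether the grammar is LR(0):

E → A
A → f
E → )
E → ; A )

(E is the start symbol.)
A grammar is LR(0) if no state in the canonical LR(0) collection has:
  - both a shift item (dot before a terminal) and a complete item (shift-reduce conflict), or
  - two or more complete items (reduce-reduce conflict; the accept item [E' → E .] counts as a complete item here).

Augment with E' → E and build the canonical LR(0) collection (I0 = CLOSURE({[E' → . E]}), then GOTO on every symbol after a dot until no new states appear). It has 8 states:
  I0: { [A → . f], [E → . )], [E → . ; A )], [E → . A], [E' → . E] }  — shift
  I1: { [E → ) .] }  — reduce
  I2: { [A → . f], [E → ; . A )] }  — shift
  I3: { [E → A .] }  — reduce
  I4: { [E' → E .] }  — accept
  I5: { [A → f .] }  — reduce
  I6: { [E → ; A . )] }  — shift
  I7: { [E → ; A ) .] }  — reduce

Every state is either a pure shift/goto state or contains exactly one complete item and nothing to shift — no conflicts. The grammar is LR(0).

Answer: Yes, the grammar is LR(0)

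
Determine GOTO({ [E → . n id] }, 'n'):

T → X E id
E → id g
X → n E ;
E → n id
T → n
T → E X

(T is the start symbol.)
GOTO(I, 'n') = CLOSURE({ [A → αX.β] : [A → α.Xβ] ∈ I, X = 'n' })

Items with dot before 'n', with the dot advanced:
  [E → . n id] → [E → n . id]
Closure adds nothing (no advanced item has the dot before a non-terminal).

GOTO = { [E → n . id] }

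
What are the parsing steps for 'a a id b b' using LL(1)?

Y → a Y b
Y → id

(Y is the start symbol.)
Stack is shown with the top on the left.

Stack      Input         Action
-------------------------------
Y $        a a id b b $  output Y → a Y b
a Y b $    a a id b b $  match 'a'
Y b $      a id b b $    output Y → a Y b
a Y b b $  a id b b $    match 'a'
Y b b $    id b b $      output Y → id
id b b $   id b b $      match 'id'
b b $      b b $         match 'b'
b $        b $           match 'b'
$          $             accept

The string is accepted.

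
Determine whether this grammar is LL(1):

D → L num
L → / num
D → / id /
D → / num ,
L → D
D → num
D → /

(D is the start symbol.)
A grammar is LL(1) if for each non-terminal N with multiple productions, the predict sets of those productions are pairwise disjoint, where PREDICT(N → α) = (FIRST(α) \ {ε}) ∪ (FOLLOW(N) if α ⇒* ε).

Relevant sets:
  FIRST(L) = { '/', 'num' }
  FIRST(D) = { '/', 'num' }

For D:
  PREDICT(D → L num) = { '/', 'num' }
  PREDICT(D → '/' id '/') = { '/' }
  PREDICT(D → '/' num ',') = { '/' }
  PREDICT(D → num) = { 'num' }
  PREDICT(D → '/') = { '/' }
For L:
  PREDICT(L → '/' num) = { '/' }
  PREDICT(L → D) = { '/', 'num' }

Conflict found: Predict set conflict for D: { '/' }
The grammar is NOT LL(1).

Answer: No. Predict set conflict for D: { '/' }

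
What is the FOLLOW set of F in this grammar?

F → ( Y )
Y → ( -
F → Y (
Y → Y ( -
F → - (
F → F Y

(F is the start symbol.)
{ $, '(' }

F is the start symbol, so $ ∈ FOLLOW(F).
In F → F Y: F is followed by Y, add FIRST(Y) \ {ε} = { '(' }

Taking the union: FOLLOW(F) = { $, '(' }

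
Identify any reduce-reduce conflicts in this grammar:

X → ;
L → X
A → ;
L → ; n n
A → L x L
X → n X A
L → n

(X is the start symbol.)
A reduce-reduce conflict occurs when an LR(0) state has two complete items [A → α .] and [B → β .] — both call for a reduction, and with no lookahead the parser cannot choose between them.

Augment with X' → X and build the canonical LR(0) collection (I0 = CLOSURE({[X' → . X]}), then GOTO on every symbol after a dot until no new states appear). It has 15 states:
  I0: { [X → . ;], [X → . n X A], [X' → . X] }  — shift
  I1: { [X → ; .] }  — reduce
  I2: { [X' → X .] }  — accept
  I3: { [X → . ;], [X → . n X A], [X → n . X A] }  — shift
  I4: { [A → . ;], [A → . L x L], [L → . ; n n], [L → . X], [L → . n], [X → . ;], [X → . n X A], [X → n X . A] }  — shift
  I5: { [A → ; .], [L → ; . n n], [X → ; .] }  — shift, 2 reduces
  I6: { [X → n X A .] }  — reduce
  I7: { [A → L . x L] }  — shift
  I8: { [L → X .] }  — reduce
  I9: { [L → n .], [X → . ;], [X → . n X A], [X → n . X A] }  — shift, reduce
  I10: { [A → L x . L], [L → . ; n n], [L → . X], [L → . n], [X → . ;], [X → . n X A] }  — shift
  I11: { [L → ; . n n], [X → ; .] }  — shift, reduce
  I12: { [A → L x L .] }  — reduce
  I13: { [L → ; n . n] }  — shift
  I14: { [L → ; n n .] }  — reduce

I5 contains complete items [A → ; .], [X → ; .] — reduce-reduce conflict.

Answer: Yes — I5: [A → ; .] vs [X → ; .]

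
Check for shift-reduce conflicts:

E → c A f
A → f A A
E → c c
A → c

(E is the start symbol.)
Augment with E' → E and build the canonical LR(0) collection (I0 = CLOSURE({[E' → . E]}), then GOTO on every symbol after a dot until no new states appear). It has 10 states:
  I0: { [E → . c A f], [E → . c c], [E' → . E] }  — shift
  I1: { [E' → E .] }  — accept
  I2: { [A → . c], [A → . f A A], [E → c . A f], [E → c . c] }  — shift
  I3: { [E → c A . f] }  — shift
  I4: { [A → c .], [E → c c .] }  — 2 reduces
  I5: { [A → . c], [A → . f A A], [A → f . A A] }  — shift
  I6: { [A → . c], [A → . f A A], [A → f A . A] }  — shift
  I7: { [A → c .] }  — reduce
  I8: { [A → f A A .] }  — reduce
  I9: { [E → c A f .] }  — reduce

No state contains both a complete item and a shift item.

Answer: No shift-reduce conflicts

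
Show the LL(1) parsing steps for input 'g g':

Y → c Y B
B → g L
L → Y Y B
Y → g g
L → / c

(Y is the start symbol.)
LL(1) parsing maintains a stack (initially the start symbol over $) and the input. At each step: if the stack top is a terminal, match it against the current input token; if it is a non-terminal N, replace it with the RHS of M[N, lookahead] (the unique production whose predict set contains the lookahead).

Stack is shown with the top on the left.

Stack  Input  Action
--------------------
Y $    g g $  output Y → g g
g g $  g g $  match 'g'
g $    g $    match 'g'
$      $      accept

The string is accepted.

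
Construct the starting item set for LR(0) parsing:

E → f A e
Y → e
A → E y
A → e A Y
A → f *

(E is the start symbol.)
First, augment the grammar with E' → E
I₀ = CLOSURE({ [E' → . E] }):
  [E' → . E] has the dot before E: add [E → . f A e]
No further items can be added.

I₀ = { [E → . f A e], [E' → . E] }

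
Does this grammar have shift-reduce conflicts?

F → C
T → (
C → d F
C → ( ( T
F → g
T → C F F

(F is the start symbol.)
A shift-reduce conflict occurs when an LR(0) state has both:
  - a complete (reduce) item [A → α .] (dot at the end), and
  - a shift item [B → β . c γ] (dot before a terminal).

Augment with F' → F and build the canonical LR(0) collection (I0 = CLOSURE({[F' → . F]}), then GOTO on every symbol after a dot until no new states appear). It has 13 states:
  I0: { [C → . ( ( T], [C → . d F], [F → . C], [F → . g], [F' → . F] }  — shift
  I1: { [C → ( . ( T] }  — shift
  I2: { [F → C .] }  — reduce
  I3: { [F' → F .] }  — accept
  I4: { [C → . ( ( T], [C → . d F], [C → d . F], [F → . C], [F → . g] }  — shift
  I5: { [F → g .] }  — reduce
  I6: { [C → d F .] }  — reduce
  I7: { [C → ( ( . T], [C → . ( ( T], [C → . d F], [T → . (], [T → . C F F] }  — shift
  I8: { [C → ( . ( T], [T → ( .] }  — shift, reduce
  I9: { [C → . ( ( T], [C → . d F], [F → . C], [F → . g], [T → C . F F] }  — shift
  I10: { [C → ( ( T .] }  — reduce
  I11: { [C → . ( ( T], [C → . d F], [F → . C], [F → . g], [T → C F . F] }  — shift
  I12: { [T → C F F .] }  — reduce

I8 contains reduce item [T → ( .] and shift item [C → ( . ( T] — shift-reduce conflict.

Answer: Yes — I8: [T → ( .] vs [C → ( . ( T]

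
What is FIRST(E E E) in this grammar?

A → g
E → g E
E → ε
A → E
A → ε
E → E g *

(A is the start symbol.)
{ 'g', ε }

FIRST sets of the non-terminals involved (from the grammar, by fixed-point iteration):
  FIRST(E) = { 'g', ε }

To compute FIRST(E E E), process the symbols left to right:
Symbol E is a non-terminal. Add FIRST(E) \ {ε} = { 'g' }
E is nullable (ε ∈ FIRST(E)), continue to the next symbol.
Symbol E is a non-terminal. Add FIRST(E) \ {ε} = { 'g' }
E is nullable (ε ∈ FIRST(E)), continue to the next symbol.
Symbol E is a non-terminal. Add FIRST(E) \ {ε} = { 'g' }
E is nullable (ε ∈ FIRST(E)), continue to the next symbol.
All symbols are nullable, so ε is in the result.
FIRST(E E E) = { 'g', ε }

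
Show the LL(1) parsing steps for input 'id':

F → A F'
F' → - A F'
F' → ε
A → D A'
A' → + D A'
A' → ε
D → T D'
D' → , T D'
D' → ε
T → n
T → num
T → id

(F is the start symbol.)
LL(1) parsing maintains a stack (initially the start symbol over $) and the input. At each step: if the stack top is a terminal, match it against the current input token; if it is a non-terminal N, replace it with the RHS of M[N, lookahead] (the unique production whose predict set contains the lookahead).

Stack is shown with the top on the left.

Stack          Input  Action
----------------------------
F $            id $   output F → A F'
A F' $         id $   output A → D A'
D A' F' $      id $   output D → T D'
T D' A' F' $   id $   output T → id
id D' A' F' $  id $   match 'id'
D' A' F' $     $      output D' → ε
A' F' $        $      output A' → ε
F' $           $      output F' → ε
$              $      accept

The string is accepted.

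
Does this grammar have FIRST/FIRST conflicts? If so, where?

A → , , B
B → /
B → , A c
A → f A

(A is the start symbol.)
No FIRST/FIRST conflicts.

A FIRST/FIRST conflict occurs when two productions N → α and N → β for the same non-terminal have FIRST(α) ∩ FIRST(β) ≠ ∅ (with ε ∈ FIRST of a nullable right-hand side, so two nullable alternatives also conflict).

Productions for A:
  A → , , B: FIRST = { ',' }
  A → f A: FIRST = { 'f' }
Productions for B:
  B → /: FIRST = { '/' }
  B → , A c: FIRST = { ',' }

All alternatives of each non-terminal have pairwise disjoint FIRST sets.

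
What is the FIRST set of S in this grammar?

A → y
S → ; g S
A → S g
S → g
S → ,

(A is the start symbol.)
{ ',', ';', 'g' }

From S → ; g S:
  - ';' is a terminal: add ';' and stop
From S → g:
  - g is a terminal: add 'g' and stop
From S → ,:
  - ',' is a terminal: add ',' and stop

Collecting: FIRST(S) = { ',', ';', 'g' }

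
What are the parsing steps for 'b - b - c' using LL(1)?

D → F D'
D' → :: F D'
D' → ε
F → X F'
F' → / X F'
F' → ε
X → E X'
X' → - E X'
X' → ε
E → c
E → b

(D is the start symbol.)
Stack is shown with the top on the left.

Stack           Input        Action
-----------------------------------
D $             b - b - c $  output D → F D'
F D' $          b - b - c $  output F → X F'
X F' D' $       b - b - c $  output X → E X'
E X' F' D' $    b - b - c $  output E → b
b X' F' D' $    b - b - c $  match 'b'
X' F' D' $      - b - c $    output X' → - E X'
- E X' F' D' $  - b - c $    match '-'
E X' F' D' $    b - c $      output E → b
b X' F' D' $    b - c $      match 'b'
X' F' D' $      - c $        output X' → - E X'
- E X' F' D' $  - c $        match '-'
E X' F' D' $    c $          output E → c
c X' F' D' $    c $          match 'c'
X' F' D' $      $            output X' → ε
F' D' $         $            output F' → ε
D' $            $            output D' → ε
$               $            accept

The string is accepted.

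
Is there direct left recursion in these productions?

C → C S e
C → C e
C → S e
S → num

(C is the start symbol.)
Yes, C is left-recursive

Direct left recursion occurs when N → N α for some non-terminal N (the right-hand side begins with the left-hand side itself).

C → C S e: LEFT RECURSIVE (starts with C)
C → C e: LEFT RECURSIVE (starts with C)
C → S e: starts with S
S → num: starts with num

The grammar has direct left recursion on: C.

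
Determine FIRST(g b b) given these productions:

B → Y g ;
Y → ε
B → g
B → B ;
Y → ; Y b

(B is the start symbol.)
To compute FIRST(g b b), process the symbols left to right:
Symbol g is a terminal. Add 'g' and stop.
FIRST(g b b) = { 'g' }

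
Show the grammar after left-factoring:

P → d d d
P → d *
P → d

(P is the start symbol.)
Left-factoring transforms A → αβ₁ | αβ₂ into A → αA' and A' → β₁ | β₂
(α is the longest common prefix among the alternatives). Repeat until
no nonterminal has two alternatives with a common prefix.

Round 1: P has alternatives sharing prefix 'd'. Introduce P': P → d P'
  Add: P' → d d
  Add: P' → *
  Add: P' → ε

No remaining common prefixes — done.

Resulting grammar:
P → d P'
P' → d d
P' → *
P' → ε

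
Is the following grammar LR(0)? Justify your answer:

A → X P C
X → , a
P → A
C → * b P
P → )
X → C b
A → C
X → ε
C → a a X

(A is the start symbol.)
A grammar is LR(0) if no state in the canonical LR(0) collection has:
  - both a shift item (dot before a terminal) and a complete item (shift-reduce conflict), or
  - two or more complete items (reduce-reduce conflict; the accept item [A' → A .] counts as a complete item here).

Augment with A' → A and build the canonical LR(0) collection (I0 = CLOSURE({[A' → . A]}), then GOTO on every symbol after a dot until no new states appear). It has 18 states:
  I0: { [A → . C], [A → . X P C], [A' → . A], [C → . * b P], [C → . a a X], [X → . , a], [X → . C b], [X → .] }  — shift, reduce
  I1: { [C → * . b P] }  — shift
  I2: { [X → , . a] }  — shift
  I3: { [A' → A .] }  — accept
  I4: { [A → C .], [X → C . b] }  — shift, reduce
  I5: { [A → . C], [A → . X P C], [A → X . P C], [C → . * b P], [C → . a a X], [P → . )], [P → . A], [X → . , a], [X → . C b], [X → .] }  — shift, reduce
  I6: { [C → a . a X] }  — shift
  I7: { [C → . * b P], [C → . a a X], [C → a a . X], [X → . , a], [X → . C b], [X → .] }  — shift, reduce
  I8: { [X → C . b] }  — shift
  I9: { [C → a a X .] }  — reduce
  I10: { [X → C b .] }  — reduce
  I11: { [P → ) .] }  — reduce
  I12: { [P → A .] }  — reduce
  I13: { [A → X P . C], [C → . * b P], [C → . a a X] }  — shift
  I14: { [A → X P C .] }  — reduce
  I15: { [X → , a .] }  — reduce
  I16: { [A → . C], [A → . X P C], [C → * b . P], [C → . * b P], [C → . a a X], [P → . )], [P → . A], [X → . , a], [X → . C b], [X → .] }  — shift, reduce
  I17: { [C → * b P .] }  — reduce

Conflict in state I0:
  Shift-reduce conflict between [X → .] and [C → . * b P]
So the grammar is NOT LR(0).

Answer: No. Shift-reduce conflict between [X → .] and [C → . * b P]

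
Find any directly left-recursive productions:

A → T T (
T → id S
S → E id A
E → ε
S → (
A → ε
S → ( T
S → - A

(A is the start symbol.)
No direct left recursion

A → T T (: starts with T
T → id S: starts with id
S → E id A: starts with E
E → ε: starts with ε
S → (: starts with '('
A → ε: starts with ε
S → ( T: starts with '('
S → - A: starts with '-'

No direct left recursion found.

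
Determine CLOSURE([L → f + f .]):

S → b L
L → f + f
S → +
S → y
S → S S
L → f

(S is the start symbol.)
{ [L → f + f .] }

Start with: [L → f + f .]
The dot is at the end, so nothing is added.

CLOSURE = { [L → f + f .] }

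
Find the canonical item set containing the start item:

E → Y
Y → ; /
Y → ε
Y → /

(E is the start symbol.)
First, augment the grammar with E' → E
I₀ = CLOSURE({ [E' → . E] }):
  [E' → . E] has the dot before E: add [E → . Y]
  [E → . Y] has the dot before Y: add [Y → . ; /], [Y → .], [Y → . /]
No further items can be added.

I₀ = { [E → . Y], [E' → . E], [Y → . /], [Y → . ; /], [Y → .] }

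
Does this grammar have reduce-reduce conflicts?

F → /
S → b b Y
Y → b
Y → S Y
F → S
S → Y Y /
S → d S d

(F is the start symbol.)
No reduce-reduce conflicts

A reduce-reduce conflict occurs when an LR(0) state has two complete items [A → α .] and [B → β .] — both call for a reduction, and with no lookahead the parser cannot choose between them.

Augment with F' → F and build the canonical LR(0) collection (I0 = CLOSURE({[F' → . F]}), then GOTO on every symbol after a dot until no new states appear). It has 15 states:
  I0: { [F → . /], [F → . S], [F' → . F], [S → . Y Y /], [S → . b b Y], [S → . d S d], [Y → . S Y], [Y → . b] }  — shift
  I1: { [F → / .] }  — reduce
  I2: { [F' → F .] }  — accept
  I3: { [F → S .], [S → . Y Y /], [S → . b b Y], [S → . d S d], [Y → . S Y], [Y → . b], [Y → S . Y] }  — shift, reduce
  I4: { [S → . Y Y /], [S → . b b Y], [S → . d S d], [S → Y . Y /], [Y → . S Y], [Y → . b] }  — shift
  I5: { [S → b . b Y], [Y → b .] }  — shift, reduce
  I6: { [S → . Y Y /], [S → . b b Y], [S → . d S d], [S → d . S d], [Y → . S Y], [Y → . b] }  — shift
  I7: { [S → . Y Y /], [S → . b b Y], [S → . d S d], [S → d S . d], [Y → . S Y], [Y → . b], [Y → S . Y] }  — shift
  I8: { [S → . Y Y /], [S → . b b Y], [S → . d S d], [Y → . S Y], [Y → . b], [Y → S . Y] }  — shift
  I9: { [S → . Y Y /], [S → . b b Y], [S → . d S d], [S → Y . Y /], [Y → . S Y], [Y → . b], [Y → S Y .] }  — shift, reduce
  I10: { [S → . Y Y /], [S → . b b Y], [S → . d S d], [S → d . S d], [S → d S d .], [Y → . S Y], [Y → . b] }  — shift, reduce
  I11: { [S → . Y Y /], [S → . b b Y], [S → . d S d], [S → Y . Y /], [S → Y Y . /], [Y → . S Y], [Y → . b] }  — shift
  I12: { [S → Y Y / .] }  — reduce
  I13: { [S → . Y Y /], [S → . b b Y], [S → . d S d], [S → b b . Y], [Y → . S Y], [Y → . b] }  — shift
  I14: { [S → . Y Y /], [S → . b b Y], [S → . d S d], [S → Y . Y /], [S → b b Y .], [Y → . S Y], [Y → . b] }  — shift, reduce

No state contains more than one complete item.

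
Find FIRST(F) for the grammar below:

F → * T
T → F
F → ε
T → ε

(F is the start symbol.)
{ '*', ε }

To compute FIRST(F), examine every production with F on the left-hand side, reading each right-hand side left to right until a non-nullable symbol is reached.

From F → * T:
  - '*' is a terminal: add '*' and stop
From F → ε:
  - ε-production, so ε ∈ FIRST(F)

Collecting: FIRST(F) = { '*', ε }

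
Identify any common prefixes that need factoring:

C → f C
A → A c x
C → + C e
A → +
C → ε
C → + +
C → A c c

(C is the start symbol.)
Left-factoring is needed when two productions for the same non-terminal
share a common prefix on the right-hand side.

Productions for C:
  C → f C
  C → + C e
  C → ε
  C → + +
  C → A c c
Productions for A:
  A → A c x
  A → +

Found common prefix '+' in productions for C

Answer: Yes, C has productions with common prefix '+'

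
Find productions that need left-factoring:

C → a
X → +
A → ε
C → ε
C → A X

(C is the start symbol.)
Left-factoring is needed when two productions for the same non-terminal
share a common prefix on the right-hand side.

Productions for C:
  C → a
  C → ε
  C → A X

No common prefixes found.

Answer: No, left-factoring is not needed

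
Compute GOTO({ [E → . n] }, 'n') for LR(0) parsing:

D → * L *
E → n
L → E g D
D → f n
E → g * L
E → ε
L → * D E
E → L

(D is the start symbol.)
{ [E → n .] }

GOTO(I, 'n') = CLOSURE({ [A → αX.β] : [A → α.Xβ] ∈ I, X = 'n' })

Items with dot before 'n', with the dot advanced:
  [E → . n] → [E → n .]
Closure adds nothing (no advanced item has the dot before a non-terminal).

GOTO = { [E → n .] }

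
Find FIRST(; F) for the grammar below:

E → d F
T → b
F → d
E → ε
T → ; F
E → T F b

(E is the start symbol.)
To compute FIRST(; F), process the symbols left to right:
Symbol ; is a terminal. Add ';' and stop.
FIRST(; F) = { ';' }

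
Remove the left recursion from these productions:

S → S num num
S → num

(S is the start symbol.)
S is directly left-recursive. The standard transformation for
  A → A α₁ | ... | A α_m | β₁ | ... | β_n
is
  A  → β₁ A' | ... | β_n A'
  A' → α₁ A' | ... | α_m A' | ε

S → num becomes S → num S'
S → S num num becomes S' → num num S'
Add S' → ε

Resulting grammar:
S → num S'
S' → num num S'
S' → ε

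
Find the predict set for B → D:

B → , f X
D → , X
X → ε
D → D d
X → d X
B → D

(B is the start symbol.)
{ ',' }

PREDICT(B → D) = (FIRST(RHS) \ {ε}) ∪ (FOLLOW(B) if ε ∈ FIRST(RHS), i.e. RHS ⇒* ε)
FIRST(D) = { ',' }
FIRST(D) = { ',' }
ε ∉ FIRST(D), so FOLLOW(B) is not added.
PREDICT(B → D) = { ',' }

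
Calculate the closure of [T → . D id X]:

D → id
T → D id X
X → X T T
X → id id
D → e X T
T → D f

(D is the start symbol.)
{ [D → . e X T], [D → . id], [T → . D id X] }

Start with: [T → . D id X]
  [T → . D id X] has the dot before D: add [D → . id], [D → . e X T]
No further items can be added.

CLOSURE = { [D → . e X T], [D → . id], [T → . D id X] }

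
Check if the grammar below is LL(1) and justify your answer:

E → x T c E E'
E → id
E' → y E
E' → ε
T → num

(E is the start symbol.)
No. Predict set conflict for E': { 'y' }

Relevant sets:
  FOLLOW(E') = { $, 'y' }

For E:
  PREDICT(E → x T c E E') = { 'x' }
  PREDICT(E → id) = { 'id' }
For E':
  PREDICT(E' → y E) = { 'y' }
  PREDICT(E' → ε) = { $, 'y' }
T has a single production, so nothing to check there.

Conflict found: Predict set conflict for E': { 'y' }
The grammar is NOT LL(1).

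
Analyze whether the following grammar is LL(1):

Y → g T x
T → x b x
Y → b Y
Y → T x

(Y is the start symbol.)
A grammar is LL(1) if for each non-terminal N with multiple productions, the predict sets of those productions are pairwise disjoint, where PREDICT(N → α) = (FIRST(α) \ {ε}) ∪ (FOLLOW(N) if α ⇒* ε).

Relevant sets:
  FIRST(T) = { 'x' }

For Y:
  PREDICT(Y → g T x) = { 'g' }
  PREDICT(Y → b Y) = { 'b' }
  PREDICT(Y → T x) = { 'x' }
T has a single production, so nothing to check there.

All predict sets are disjoint. The grammar IS LL(1).

Answer: Yes, the grammar is LL(1).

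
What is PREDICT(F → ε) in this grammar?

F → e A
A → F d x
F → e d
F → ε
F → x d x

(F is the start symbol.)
{ $, 'd' }

PREDICT(F → ε) = (FIRST(RHS) \ {ε}) ∪ (FOLLOW(F) if ε ∈ FIRST(RHS), i.e. RHS ⇒* ε)
The right-hand side is ε (FIRST(ε) = { ε }), so the predict set is FOLLOW(F) = { $, 'd' }
PREDICT(F → ε) = { $, 'd' }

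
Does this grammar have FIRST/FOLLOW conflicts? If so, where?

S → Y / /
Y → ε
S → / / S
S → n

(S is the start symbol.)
Nullable non-terminals: Y.
Y has a nullable alternative but only one production, so nothing to check.

S has no nullable alternative, so no FIRST/FOLLOW check is needed there.

No FIRST/FOLLOW conflicts found.

Answer: No FIRST/FOLLOW conflicts.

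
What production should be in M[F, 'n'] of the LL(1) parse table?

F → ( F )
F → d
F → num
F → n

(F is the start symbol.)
To find M[F, 'n'], we find productions for F where 'n' is in the predict set (PREDICT(N → α) = (FIRST(α) \ {ε}) ∪ (FOLLOW(N) if α ⇒* ε)).

F → ( F ): PREDICT = { '(' }
F → d: PREDICT = { 'd' }
F → num: PREDICT = { 'num' }
F → n: PREDICT = { 'n' }
  'n' is in predict set, so this production goes in M[F, 'n']

M[F, 'n'] = F → n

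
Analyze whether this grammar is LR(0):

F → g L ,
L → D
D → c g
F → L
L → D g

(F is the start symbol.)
No. Shift-reduce conflict between [L → D .] and [L → D . g]

A grammar is LR(0) if no state in the canonical LR(0) collection has:
  - both a shift item (dot before a terminal) and a complete item (shift-reduce conflict), or
  - two or more complete items (reduce-reduce conflict; the accept item [F' → F .] counts as a complete item here).

Augment with F' → F and build the canonical LR(0) collection (I0 = CLOSURE({[F' → . F]}), then GOTO on every symbol after a dot until no new states appear). It has 10 states:
  I0: { [D → . c g], [F → . L], [F → . g L ,], [F' → . F], [L → . D g], [L → . D] }  — shift
  I1: { [L → D . g], [L → D .] }  — shift, reduce
  I2: { [F' → F .] }  — accept
  I3: { [F → L .] }  — reduce
  I4: { [D → c . g] }  — shift
  I5: { [D → . c g], [F → g . L ,], [L → . D g], [L → . D] }  — shift
  I6: { [F → g L . ,] }  — shift
  I7: { [F → g L , .] }  — reduce
  I8: { [D → c g .] }  — reduce
  I9: { [L → D g .] }  — reduce

Conflict in state I1:
  Shift-reduce conflict between [L → D .] and [L → D . g]
So the grammar is NOT LR(0).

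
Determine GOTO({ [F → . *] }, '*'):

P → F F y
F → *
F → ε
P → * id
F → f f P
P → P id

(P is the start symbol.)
{ [F → * .] }

GOTO(I, '*') = CLOSURE({ [A → αX.β] : [A → α.Xβ] ∈ I, X = '*' })

Items with dot before '*', with the dot advanced:
  [F → . *] → [F → * .]
Closure adds nothing (no advanced item has the dot before a non-terminal).

GOTO = { [F → * .] }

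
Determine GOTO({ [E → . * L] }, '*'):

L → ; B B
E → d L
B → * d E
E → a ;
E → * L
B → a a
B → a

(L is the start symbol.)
GOTO(I, '*') = CLOSURE({ [A → αX.β] : [A → α.Xβ] ∈ I, X = '*' })

Items with dot before '*', with the dot advanced:
  [E → . * L] → [E → * . L]
Closure of the advanced items:
  [E → * . L] has the dot before L: add [L → . ; B B]

GOTO = { [E → * . L], [L → . ; B B] }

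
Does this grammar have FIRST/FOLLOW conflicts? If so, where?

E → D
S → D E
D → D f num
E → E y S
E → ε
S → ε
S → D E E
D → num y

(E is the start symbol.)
Nullable non-terminals: E, S.
FIRST sets used below: FIRST(D) = { 'num' }, FIRST(E) = { 'num', 'y', ε }

E: nullable alternative(s) E → ε; FOLLOW(E) = { $, 'num', 'y' }
  E → D: FIRST \ {ε} = { 'num' } — overlaps FOLLOW(E) on { 'num' }: CONFLICT
  E → E y S: FIRST \ {ε} = { 'num', 'y' } — overlaps FOLLOW(E) on { 'num', 'y' }: CONFLICT
  E → ε: FIRST \ {ε} = { } — this is the only nullable alternative, skip

S: nullable alternative(s) S → ε; FOLLOW(S) = { $, 'num', 'y' }
  S → D E: FIRST \ {ε} = { 'num' } — overlaps FOLLOW(S) on { 'num' }: CONFLICT
  S → ε: FIRST \ {ε} = { } — this is the only nullable alternative, skip
  S → D E E: FIRST \ {ε} = { 'num' } — overlaps FOLLOW(S) on { 'num' }: CONFLICT

D has no nullable alternative, so no FIRST/FOLLOW check is needed there.

So the grammar has 4 FIRST/FOLLOW conflicts (marked CONFLICT above).

Answer: Yes. E → D with FOLLOW(E) on { 'num' }; E → E y S with FOLLOW(E) on { 'num', 'y' }; S → D E with FOLLOW(S) on { 'num' }; S → D E E with FOLLOW(S) on { 'num' }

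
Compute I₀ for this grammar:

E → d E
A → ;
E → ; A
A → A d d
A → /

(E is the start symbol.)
First, augment the grammar with E' → E
I₀ = CLOSURE({ [E' → . E] }):
  [E' → . E] has the dot before E: add [E → . d E], [E → . ; A]
No further items can be added.

I₀ = { [E → . ; A], [E → . d E], [E' → . E] }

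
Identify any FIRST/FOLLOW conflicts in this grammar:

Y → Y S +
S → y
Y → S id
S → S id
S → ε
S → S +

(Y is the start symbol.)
Yes. S → S id with FOLLOW(S) on { '+', 'id' }; S → S '+' with FOLLOW(S) on { '+', 'id' }

Nullable non-terminals: S.
FIRST sets used below: FIRST(S) = { '+', 'id', 'y', ε }

S: nullable alternative(s) S → ε; FOLLOW(S) = { '+', 'id' }
  S → y: FIRST \ {ε} = { 'y' } — disjoint from FOLLOW(S)
  S → S id: FIRST \ {ε} = { '+', 'id', 'y' } — overlaps FOLLOW(S) on { '+', 'id' }: CONFLICT
  S → ε: FIRST \ {ε} = { } — this is the only nullable alternative, skip
  S → S +: FIRST \ {ε} = { '+', 'id', 'y' } — overlaps FOLLOW(S) on { '+', 'id' }: CONFLICT

Y has no nullable alternative, so no FIRST/FOLLOW check is needed there.

So the grammar has 2 FIRST/FOLLOW conflicts (marked CONFLICT above).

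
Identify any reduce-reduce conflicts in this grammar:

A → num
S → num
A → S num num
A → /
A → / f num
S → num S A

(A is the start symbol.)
A reduce-reduce conflict occurs when an LR(0) state has two complete items [A → α .] and [B → β .] — both call for a reduction, and with no lookahead the parser cannot choose between them.

Augment with A' → A and build the canonical LR(0) collection (I0 = CLOSURE({[A' → . A]}), then GOTO on every symbol after a dot until no new states appear). It has 12 states:
  I0: { [A → . / f num], [A → . /], [A → . S num num], [A → . num], [A' → . A], [S → . num S A], [S → . num] }  — shift
  I1: { [A → / . f num], [A → / .] }  — shift, reduce
  I2: { [A' → A .] }  — accept
  I3: { [A → S . num num] }  — shift
  I4: { [A → num .], [S → . num S A], [S → . num], [S → num . S A], [S → num .] }  — shift, 2 reduces
  I5: { [A → . / f num], [A → . /], [A → . S num num], [A → . num], [S → . num S A], [S → . num], [S → num S . A] }  — shift
  I6: { [S → . num S A], [S → . num], [S → num . S A], [S → num .] }  — shift, reduce
  I7: { [S → num S A .] }  — reduce
  I8: { [A → S num . num] }  — shift
  I9: { [A → S num num .] }  — reduce
  I10: { [A → / f . num] }  — shift
  I11: { [A → / f num .] }  — reduce

I4 contains complete items [A → num .], [S → num .] — reduce-reduce conflict.

Answer: Yes — I4: [A → num .] vs [S → num .]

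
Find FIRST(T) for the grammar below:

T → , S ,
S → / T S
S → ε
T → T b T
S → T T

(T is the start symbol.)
{ ',' }

From T → , S ,:
  - ',' is a terminal: add ',' and stop
From T → T b T:
  - T is the symbol being defined: contributes nothing new
    T is not nullable, so stop

Collecting: FIRST(T) = { ',' }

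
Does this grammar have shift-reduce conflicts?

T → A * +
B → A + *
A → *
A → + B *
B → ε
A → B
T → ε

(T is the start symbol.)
Yes — I0: [B → .] vs [A → . *]; I2: [B → .] vs [A → . *]; I11: [A → B .] vs [A → + B . *]

Augment with T' → T and build the canonical LR(0) collection (I0 = CLOSURE({[T' → . T]}), then GOTO on every symbol after a dot until no new states appear). It has 13 states:
  I0: { [A → . *], [A → . + B *], [A → . B], [B → . A + *], [B → .], [T → . A * +], [T → .], [T' → . T] }  — shift, 2 reduces
  I1: { [A → * .] }  — reduce
  I2: { [A → + . B *], [A → . *], [A → . + B *], [A → . B], [B → . A + *], [B → .] }  — shift, reduce
  I3: { [B → A . + *], [T → A . * +] }  — shift
  I4: { [A → B .] }  — reduce
  I5: { [T' → T .] }  — accept
  I6: { [T → A * . +] }  — shift
  I7: { [B → A + . *] }  — shift
  I8: { [B → A + * .] }  — reduce
  I9: { [T → A * + .] }  — reduce
  I10: { [B → A . + *] }  — shift
  I11: { [A → + B . *], [A → B .] }  — shift, reduce
  I12: { [A → + B * .] }  — reduce

I0 contains reduce items [B → .], [T → .] and shift items [A → . *], [A → . + B *] — shift-reduce conflict.
I2 contains reduce item [B → .] and shift items [A → . *], [A → . + B *] — shift-reduce conflict.
I11 contains reduce item [A → B .] and shift item [A → + B . *] — shift-reduce conflict.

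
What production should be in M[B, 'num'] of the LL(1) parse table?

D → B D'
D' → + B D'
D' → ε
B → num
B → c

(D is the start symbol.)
B → num

To find M[B, 'num'], we find productions for B where 'num' is in the predict set (PREDICT(N → α) = (FIRST(α) \ {ε}) ∪ (FOLLOW(N) if α ⇒* ε)).

B → num: PREDICT = { 'num' }
  'num' is in predict set, so this production goes in M[B, 'num']
B → c: PREDICT = { 'c' }

M[B, 'num'] = B → num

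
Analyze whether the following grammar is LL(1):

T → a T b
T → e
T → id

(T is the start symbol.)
A grammar is LL(1) if for each non-terminal N with multiple productions, the predict sets of those productions are pairwise disjoint, where PREDICT(N → α) = (FIRST(α) \ {ε}) ∪ (FOLLOW(N) if α ⇒* ε).

For T:
  PREDICT(T → a T b) = { 'a' }
  PREDICT(T → e) = { 'e' }
  PREDICT(T → id) = { 'id' }

All predict sets are disjoint. The grammar IS LL(1).

Answer: Yes, the grammar is LL(1).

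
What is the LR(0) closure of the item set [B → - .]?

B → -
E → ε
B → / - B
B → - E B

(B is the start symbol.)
{ [B → - .] }

To compute CLOSURE, for each item [A → α.Bβ] where B is a non-terminal, add [B → .γ] for all productions B → γ; repeat for the newly added items until nothing changes.

Start with: [B → - .]
The dot is at the end, so nothing is added.

CLOSURE = { [B → - .] }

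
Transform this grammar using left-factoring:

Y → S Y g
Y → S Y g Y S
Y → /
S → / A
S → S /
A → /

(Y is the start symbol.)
Y → S Y g Y'
Y' → ε
Y' → Y S
Y → /
S → / A
S → S /
A → /

Left-factoring transforms A → αβ₁ | αβ₂ into A → αA' and A' → β₁ | β₂
(α is the longest common prefix among the alternatives). Repeat until
no nonterminal has two alternatives with a common prefix.

Round 1: Y has alternatives sharing prefix 'S Y g'. Introduce Y': Y → S Y g Y'
  Add: Y' → ε
  Add: Y' → Y S

No remaining common prefixes — done.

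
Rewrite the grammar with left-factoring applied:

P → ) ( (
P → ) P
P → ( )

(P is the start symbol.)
Left-factoring transforms A → αβ₁ | αβ₂ into A → αA' and A' → β₁ | β₂
(α is the longest common prefix among the alternatives). Repeat until
no nonterminal has two alternatives with a common prefix.

Round 1: P has alternatives sharing prefix ')'. Introduce P': P → ) P'
  Add: P' → ( (
  Add: P' → P

No remaining common prefixes — done.

Resulting grammar:
P → ) P'
P' → ( (
P' → P
P → ( )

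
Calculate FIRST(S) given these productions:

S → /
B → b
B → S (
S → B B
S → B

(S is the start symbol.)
To compute FIRST(S), examine every production with S on the left-hand side, reading each right-hand side left to right until a non-nullable symbol is reached.

FIRST sets of the other non-terminals involved (by the same procedure, iterated to a fixed point):
  FIRST(B) = { '/', 'b' }

From S → /:
  - '/' is a terminal: add '/' and stop
From S → B B:
  - B is a non-terminal: add FIRST(B) \ {ε} = { '/', 'b' }
    B is not nullable, so stop
From S → B:
  - B is a non-terminal: add FIRST(B) \ {ε} = { '/', 'b' }
    B is not nullable, so stop

Collecting: FIRST(S) = { '/', 'b' }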